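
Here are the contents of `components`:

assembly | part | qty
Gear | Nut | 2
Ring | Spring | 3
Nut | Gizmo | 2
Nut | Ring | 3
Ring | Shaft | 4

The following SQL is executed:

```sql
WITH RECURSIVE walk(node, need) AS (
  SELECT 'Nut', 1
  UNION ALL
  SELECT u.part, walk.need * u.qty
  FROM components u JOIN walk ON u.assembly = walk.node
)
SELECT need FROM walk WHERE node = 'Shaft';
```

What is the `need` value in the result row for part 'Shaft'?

Base: (Nut, need=1).
Iteration 1: components of {Nut} -> Gizmo = 1*2 = 2, Ring = 1*3 = 3.
Iteration 2: components of {Gizmo,Ring} -> Shaft = 3*4 = 12, Spring = 3*3 = 9.
Iteration 3: no further components; recursion stops.

12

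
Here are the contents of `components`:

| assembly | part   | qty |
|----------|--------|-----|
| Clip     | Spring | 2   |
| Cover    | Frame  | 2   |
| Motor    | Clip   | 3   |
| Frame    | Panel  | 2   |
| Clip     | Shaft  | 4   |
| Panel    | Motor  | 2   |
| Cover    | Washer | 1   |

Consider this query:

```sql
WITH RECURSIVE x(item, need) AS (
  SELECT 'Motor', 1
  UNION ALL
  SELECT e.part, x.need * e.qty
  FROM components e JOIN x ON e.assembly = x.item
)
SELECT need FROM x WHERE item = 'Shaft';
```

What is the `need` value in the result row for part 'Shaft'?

12

Base: (Motor, need=1).
Iteration 1: components of {Motor} -> Clip = 1*3 = 3.
Iteration 2: components of {Clip} -> Shaft = 3*4 = 12, Spring = 3*2 = 6.
Iteration 3: no further components; recursion stops.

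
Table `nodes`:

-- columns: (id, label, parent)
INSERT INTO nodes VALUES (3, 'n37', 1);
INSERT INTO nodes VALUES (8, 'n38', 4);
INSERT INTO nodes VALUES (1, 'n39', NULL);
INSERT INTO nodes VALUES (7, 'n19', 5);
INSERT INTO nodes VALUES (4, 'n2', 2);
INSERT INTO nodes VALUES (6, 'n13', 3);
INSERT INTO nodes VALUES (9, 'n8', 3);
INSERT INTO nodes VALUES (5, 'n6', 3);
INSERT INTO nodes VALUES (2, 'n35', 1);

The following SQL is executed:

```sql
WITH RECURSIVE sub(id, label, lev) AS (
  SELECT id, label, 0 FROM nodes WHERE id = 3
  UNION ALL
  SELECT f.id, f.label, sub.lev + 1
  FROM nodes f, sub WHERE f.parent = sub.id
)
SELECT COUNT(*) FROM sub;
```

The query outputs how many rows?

5

Base: id=3 (n37) at lev 0.
Iteration 1: rows with parent in {3} -> n6 (id 5, lev 1), n13 (id 6, lev 1), n8 (id 9, lev 1).
Iteration 2: rows with parent in {5,6,9} -> n19 (id 7, lev 2).
Iteration 3: no rows with parent in {7}; recursion stops.
Total rows emitted: 5.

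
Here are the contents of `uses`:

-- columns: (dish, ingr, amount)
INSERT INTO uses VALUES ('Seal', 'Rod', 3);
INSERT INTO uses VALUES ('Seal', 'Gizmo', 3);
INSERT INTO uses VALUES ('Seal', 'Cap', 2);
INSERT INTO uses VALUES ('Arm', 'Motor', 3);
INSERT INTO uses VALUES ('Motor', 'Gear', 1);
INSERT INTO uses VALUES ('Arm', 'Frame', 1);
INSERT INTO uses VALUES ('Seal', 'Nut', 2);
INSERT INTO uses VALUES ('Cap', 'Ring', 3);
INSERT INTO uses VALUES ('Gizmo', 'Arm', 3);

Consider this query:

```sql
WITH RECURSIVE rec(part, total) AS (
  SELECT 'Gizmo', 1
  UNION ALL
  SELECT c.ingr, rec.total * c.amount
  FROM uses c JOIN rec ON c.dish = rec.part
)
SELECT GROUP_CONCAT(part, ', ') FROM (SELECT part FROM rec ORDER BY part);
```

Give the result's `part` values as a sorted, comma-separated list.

Base: (Gizmo, total=1).
Iteration 1: components of {Gizmo} -> Arm = 1*3 = 3.
Iteration 2: components of {Arm} -> Frame = 3*1 = 3, Motor = 3*3 = 9.
Iteration 3: components of {Frame,Motor} -> Gear = 9*1 = 9.
Iteration 4: no further components; recursion stops.

Arm, Frame, Gear, Gizmo, Motor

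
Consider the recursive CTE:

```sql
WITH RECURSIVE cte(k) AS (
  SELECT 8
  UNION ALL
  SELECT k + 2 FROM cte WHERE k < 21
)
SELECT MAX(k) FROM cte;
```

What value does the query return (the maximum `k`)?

Base: k=8.
Iteration 1: 8 < 21 holds -> k = 8 + 2 = 10.
Iteration 2: 10 < 21 holds -> k = 10 + 2 = 12.
Iteration 3: 12 < 21 holds -> k = 12 + 2 = 14.
Iteration 4: 14 < 21 holds -> k = 14 + 2 = 16.
Iteration 5: 16 < 21 holds -> k = 16 + 2 = 18.
Iteration 6: 18 < 21 holds -> k = 18 + 2 = 20.
Iteration 7: 20 < 21 holds -> k = 20 + 2 = 22.
Iteration 8: 22 < 21 fails; recursion stops.
k values: 8, 10, 12, 14, 16, 18, 20, 22; the maximum is 22.

22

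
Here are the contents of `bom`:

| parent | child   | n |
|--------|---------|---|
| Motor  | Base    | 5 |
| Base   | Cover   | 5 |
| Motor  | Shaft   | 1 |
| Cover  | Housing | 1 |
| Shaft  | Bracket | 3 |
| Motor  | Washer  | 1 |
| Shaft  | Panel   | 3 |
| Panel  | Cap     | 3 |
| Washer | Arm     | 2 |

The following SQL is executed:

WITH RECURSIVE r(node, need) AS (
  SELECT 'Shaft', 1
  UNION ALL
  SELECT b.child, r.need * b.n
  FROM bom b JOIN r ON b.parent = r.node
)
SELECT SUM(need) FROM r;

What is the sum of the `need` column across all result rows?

Base: (Shaft, need=1).
Iteration 1: components of {Shaft} -> Bracket = 1*3 = 3, Panel = 1*3 = 3.
Iteration 2: components of {Bracket,Panel} -> Cap = 3*3 = 9.
Iteration 3: no further components; recursion stops.
SUM(need) = 1 + 3 + 3 + 9 = 16.

16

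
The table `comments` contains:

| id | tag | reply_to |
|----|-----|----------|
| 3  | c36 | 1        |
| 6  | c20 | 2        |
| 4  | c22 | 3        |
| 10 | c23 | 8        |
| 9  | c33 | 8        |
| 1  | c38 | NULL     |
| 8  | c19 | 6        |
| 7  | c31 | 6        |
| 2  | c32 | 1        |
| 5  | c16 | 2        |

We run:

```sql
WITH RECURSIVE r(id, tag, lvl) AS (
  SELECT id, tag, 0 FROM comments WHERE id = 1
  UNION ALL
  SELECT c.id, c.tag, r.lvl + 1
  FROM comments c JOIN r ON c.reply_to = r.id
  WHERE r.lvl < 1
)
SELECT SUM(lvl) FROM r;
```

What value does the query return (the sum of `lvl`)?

Base: id=1 (c38) at lvl 0.
Iteration 1: rows with reply_to in {1} -> c32 (id 2, lvl 1), c36 (id 3, lvl 1).
Iteration 2: lvl < 1 fails for all current rows; recursion stops.
SUM(lvl) = 0 + 1 + 1 = 2.

2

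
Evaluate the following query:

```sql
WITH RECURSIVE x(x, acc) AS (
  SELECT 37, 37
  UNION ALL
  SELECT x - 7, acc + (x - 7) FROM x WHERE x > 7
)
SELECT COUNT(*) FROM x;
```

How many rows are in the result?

Base: x=37, acc=37.
Iteration 1: 37 > 7 holds -> x = 37 - 7 = 30, acc = 37 + 30 = 67.
Iteration 2: 30 > 7 holds -> x = 30 - 7 = 23, acc = 67 + 23 = 90.
Iteration 3: 23 > 7 holds -> x = 23 - 7 = 16, acc = 90 + 16 = 106.
Iteration 4: 16 > 7 holds -> x = 16 - 7 = 9, acc = 106 + 9 = 115.
Iteration 5: 9 > 7 holds -> x = 9 - 7 = 2, acc = 115 + 2 = 117.
Iteration 6: 2 > 7 fails; recursion stops.
Total rows emitted: 6.

6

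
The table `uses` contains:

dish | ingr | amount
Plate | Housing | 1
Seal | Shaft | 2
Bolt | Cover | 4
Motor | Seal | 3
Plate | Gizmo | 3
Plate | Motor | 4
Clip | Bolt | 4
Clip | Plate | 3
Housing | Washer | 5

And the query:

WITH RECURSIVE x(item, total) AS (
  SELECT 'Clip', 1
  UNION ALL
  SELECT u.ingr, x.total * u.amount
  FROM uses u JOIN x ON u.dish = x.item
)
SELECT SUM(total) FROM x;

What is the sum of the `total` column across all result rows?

Base: (Clip, total=1).
Iteration 1: components of {Clip} -> Bolt = 1*4 = 4, Plate = 1*3 = 3.
Iteration 2: components of {Bolt,Plate} -> Cover = 4*4 = 16, Gizmo = 3*3 = 9, Housing = 3*1 = 3, Motor = 3*4 = 12.
Iteration 3: components of {Cover,Gizmo,Housing,Motor} -> Seal = 12*3 = 36, Washer = 3*5 = 15.
Iteration 4: components of {Seal,Washer} -> Shaft = 36*2 = 72.
Iteration 5: no further components; recursion stops.
SUM(total) = 1 + 3 + 4 + 12 + 9 + 3 + 16 + 36 + 15 + 72 = 171.

171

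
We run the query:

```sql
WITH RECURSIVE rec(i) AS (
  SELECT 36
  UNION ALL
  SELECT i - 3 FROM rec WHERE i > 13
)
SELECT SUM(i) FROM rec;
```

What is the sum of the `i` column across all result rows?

Base: i=36.
Iteration 1: 36 > 13 holds -> i = 36 - 3 = 33.
Iteration 2: 33 > 13 holds -> i = 33 - 3 = 30.
Iteration 3: 30 > 13 holds -> i = 30 - 3 = 27.
Iteration 4: 27 > 13 holds -> i = 27 - 3 = 24.
Iteration 5: 24 > 13 holds -> i = 24 - 3 = 21.
Iteration 6: 21 > 13 holds -> i = 21 - 3 = 18.
Iteration 7: 18 > 13 holds -> i = 18 - 3 = 15.
Iteration 8: 15 > 13 holds -> i = 15 - 3 = 12.
Iteration 9: 12 > 13 fails; recursion stops.
SUM(i) = 36 + 33 + 30 + 27 + 24 + 21 + 18 + 15 + 12 = 216.

216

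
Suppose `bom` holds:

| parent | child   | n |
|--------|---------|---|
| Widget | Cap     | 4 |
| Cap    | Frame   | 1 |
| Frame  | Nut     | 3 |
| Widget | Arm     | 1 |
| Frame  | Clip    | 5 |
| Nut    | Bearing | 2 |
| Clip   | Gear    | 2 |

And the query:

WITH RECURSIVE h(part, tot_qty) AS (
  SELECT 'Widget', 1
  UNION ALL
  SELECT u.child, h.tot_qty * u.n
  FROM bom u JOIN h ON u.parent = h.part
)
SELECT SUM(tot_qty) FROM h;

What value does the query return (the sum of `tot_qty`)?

Base: (Widget, tot_qty=1).
Iteration 1: components of {Widget} -> Arm = 1*1 = 1, Cap = 1*4 = 4.
Iteration 2: components of {Arm,Cap} -> Frame = 4*1 = 4.
Iteration 3: components of {Frame} -> Clip = 4*5 = 20, Nut = 4*3 = 12.
Iteration 4: components of {Clip,Nut} -> Bearing = 12*2 = 24, Gear = 20*2 = 40.
Iteration 5: no further components; recursion stops.
SUM(tot_qty) = 1 + 4 + 1 + 4 + 12 + 20 + 24 + 40 = 106.

106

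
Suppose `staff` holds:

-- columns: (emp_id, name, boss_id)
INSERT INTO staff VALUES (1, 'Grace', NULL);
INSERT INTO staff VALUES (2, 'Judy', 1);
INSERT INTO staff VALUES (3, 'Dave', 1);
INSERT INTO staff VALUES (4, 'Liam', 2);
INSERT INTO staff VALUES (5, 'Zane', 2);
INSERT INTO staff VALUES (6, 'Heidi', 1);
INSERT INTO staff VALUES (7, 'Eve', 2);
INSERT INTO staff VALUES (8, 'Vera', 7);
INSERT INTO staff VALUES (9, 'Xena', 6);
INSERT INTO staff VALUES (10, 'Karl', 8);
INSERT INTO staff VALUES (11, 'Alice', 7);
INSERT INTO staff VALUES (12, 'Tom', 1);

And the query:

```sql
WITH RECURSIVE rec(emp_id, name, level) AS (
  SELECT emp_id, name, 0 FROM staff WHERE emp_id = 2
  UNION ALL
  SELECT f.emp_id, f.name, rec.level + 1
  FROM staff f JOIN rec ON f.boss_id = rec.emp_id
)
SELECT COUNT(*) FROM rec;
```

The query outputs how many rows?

Base: emp_id=2 (Judy) at level 0.
Iteration 1: rows with boss_id in {2} -> Liam (id 4, level 1), Zane (id 5, level 1), Eve (id 7, level 1).
Iteration 2: rows with boss_id in {4,5,7} -> Vera (id 8, level 2), Alice (id 11, level 2).
Iteration 3: rows with boss_id in {8,11} -> Karl (id 10, level 3).
Iteration 4: no rows with boss_id in {10}; recursion stops.
Total rows emitted: 7.

7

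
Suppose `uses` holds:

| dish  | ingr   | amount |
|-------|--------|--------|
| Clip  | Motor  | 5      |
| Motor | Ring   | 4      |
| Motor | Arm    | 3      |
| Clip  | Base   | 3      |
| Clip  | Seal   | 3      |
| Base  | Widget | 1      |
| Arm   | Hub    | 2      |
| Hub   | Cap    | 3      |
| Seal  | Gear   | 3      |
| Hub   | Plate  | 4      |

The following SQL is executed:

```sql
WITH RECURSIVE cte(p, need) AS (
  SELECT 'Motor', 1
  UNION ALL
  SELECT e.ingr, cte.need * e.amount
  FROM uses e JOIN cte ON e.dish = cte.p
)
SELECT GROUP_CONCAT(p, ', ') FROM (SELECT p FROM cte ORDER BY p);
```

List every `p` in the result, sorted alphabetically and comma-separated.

Arm, Cap, Hub, Motor, Plate, Ring

Base: (Motor, need=1).
Iteration 1: components of {Motor} -> Arm = 1*3 = 3, Ring = 1*4 = 4.
Iteration 2: components of {Arm,Ring} -> Hub = 3*2 = 6.
Iteration 3: components of {Hub} -> Cap = 6*3 = 18, Plate = 6*4 = 24.
Iteration 4: no further components; recursion stops.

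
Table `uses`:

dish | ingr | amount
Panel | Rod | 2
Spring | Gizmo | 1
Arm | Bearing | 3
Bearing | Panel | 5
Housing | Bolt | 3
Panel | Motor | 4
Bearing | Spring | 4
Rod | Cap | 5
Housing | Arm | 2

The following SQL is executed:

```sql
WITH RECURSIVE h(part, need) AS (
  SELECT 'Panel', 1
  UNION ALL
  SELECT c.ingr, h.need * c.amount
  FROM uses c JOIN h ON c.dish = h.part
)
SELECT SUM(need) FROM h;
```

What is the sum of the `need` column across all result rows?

17

Base: (Panel, need=1).
Iteration 1: components of {Panel} -> Motor = 1*4 = 4, Rod = 1*2 = 2.
Iteration 2: components of {Motor,Rod} -> Cap = 2*5 = 10.
Iteration 3: no further components; recursion stops.
SUM(need) = 1 + 2 + 4 + 10 = 17.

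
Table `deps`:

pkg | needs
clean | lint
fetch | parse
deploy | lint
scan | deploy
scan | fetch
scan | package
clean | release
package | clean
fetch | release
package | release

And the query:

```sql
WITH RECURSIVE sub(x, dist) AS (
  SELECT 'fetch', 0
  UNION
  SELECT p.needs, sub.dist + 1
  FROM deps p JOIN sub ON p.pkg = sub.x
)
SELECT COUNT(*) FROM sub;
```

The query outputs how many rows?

Base: (fetch, dist=0).
Iteration 1: edges from {fetch} -> (parse, dist=1), (release, dist=1).
Iteration 2: no outgoing edges from {parse,release}; recursion stops.
Total rows emitted: 3.

3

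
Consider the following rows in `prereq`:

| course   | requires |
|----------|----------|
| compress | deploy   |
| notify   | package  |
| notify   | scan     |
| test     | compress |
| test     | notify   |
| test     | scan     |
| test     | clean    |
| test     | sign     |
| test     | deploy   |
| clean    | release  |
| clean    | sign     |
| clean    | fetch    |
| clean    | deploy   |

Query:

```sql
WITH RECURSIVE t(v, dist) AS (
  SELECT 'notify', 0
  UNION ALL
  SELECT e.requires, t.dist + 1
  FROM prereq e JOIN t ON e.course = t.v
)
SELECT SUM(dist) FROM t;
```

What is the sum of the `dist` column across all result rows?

2

Base: (notify, dist=0).
Iteration 1: edges from {notify} -> (package, dist=1), (scan, dist=1).
Iteration 2: no outgoing edges from {package,scan}; recursion stops.
SUM(dist) = 0 + 1 + 1 = 2.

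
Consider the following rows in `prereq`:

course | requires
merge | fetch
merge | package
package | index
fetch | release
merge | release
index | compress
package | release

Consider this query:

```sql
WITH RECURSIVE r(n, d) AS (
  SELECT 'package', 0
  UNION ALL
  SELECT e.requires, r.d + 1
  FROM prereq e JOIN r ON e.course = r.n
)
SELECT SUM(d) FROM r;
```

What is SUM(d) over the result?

Base: (package, d=0).
Iteration 1: edges from {package} -> (index, d=1), (release, d=1).
Iteration 2: edges from {index,release} -> (compress, d=2).
Iteration 3: no outgoing edges from {compress}; recursion stops.
SUM(d) = 0 + 1 + 1 + 2 = 4.

4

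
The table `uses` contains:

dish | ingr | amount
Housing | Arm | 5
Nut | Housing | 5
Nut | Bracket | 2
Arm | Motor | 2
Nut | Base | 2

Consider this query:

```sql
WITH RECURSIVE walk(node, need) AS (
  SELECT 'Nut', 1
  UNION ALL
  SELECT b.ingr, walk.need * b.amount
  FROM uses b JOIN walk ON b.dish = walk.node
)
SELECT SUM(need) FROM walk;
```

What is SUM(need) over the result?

85

Base: (Nut, need=1).
Iteration 1: components of {Nut} -> Base = 1*2 = 2, Bracket = 1*2 = 2, Housing = 1*5 = 5.
Iteration 2: components of {Base,Bracket,Housing} -> Arm = 5*5 = 25.
Iteration 3: components of {Arm} -> Motor = 25*2 = 50.
Iteration 4: no further components; recursion stops.
SUM(need) = 1 + 5 + 2 + 2 + 25 + 50 = 85.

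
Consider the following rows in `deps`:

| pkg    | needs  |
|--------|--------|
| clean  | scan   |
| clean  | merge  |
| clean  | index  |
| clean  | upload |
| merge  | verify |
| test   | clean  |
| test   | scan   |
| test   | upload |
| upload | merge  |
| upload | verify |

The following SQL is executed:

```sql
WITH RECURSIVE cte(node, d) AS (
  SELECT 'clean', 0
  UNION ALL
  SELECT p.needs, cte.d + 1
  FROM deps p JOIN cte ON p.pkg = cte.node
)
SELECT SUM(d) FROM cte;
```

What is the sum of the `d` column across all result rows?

Base: (clean, d=0).
Iteration 1: edges from {clean} -> (index, d=1), (merge, d=1), (scan, d=1), (upload, d=1).
Iteration 2: edges from {index,merge,scan,upload} -> (merge, d=2), (verify, d=2) x2. [UNION ALL keeps all 3 new rows, including repeats]
Iteration 3: edges from {merge,verify} -> (verify, d=3).
Iteration 4: no outgoing edges from {verify}; recursion stops.
SUM(d) = 0 + 1 + 1 + 1 + 1 + 2 + 2 + 2 + 3 = 13.

13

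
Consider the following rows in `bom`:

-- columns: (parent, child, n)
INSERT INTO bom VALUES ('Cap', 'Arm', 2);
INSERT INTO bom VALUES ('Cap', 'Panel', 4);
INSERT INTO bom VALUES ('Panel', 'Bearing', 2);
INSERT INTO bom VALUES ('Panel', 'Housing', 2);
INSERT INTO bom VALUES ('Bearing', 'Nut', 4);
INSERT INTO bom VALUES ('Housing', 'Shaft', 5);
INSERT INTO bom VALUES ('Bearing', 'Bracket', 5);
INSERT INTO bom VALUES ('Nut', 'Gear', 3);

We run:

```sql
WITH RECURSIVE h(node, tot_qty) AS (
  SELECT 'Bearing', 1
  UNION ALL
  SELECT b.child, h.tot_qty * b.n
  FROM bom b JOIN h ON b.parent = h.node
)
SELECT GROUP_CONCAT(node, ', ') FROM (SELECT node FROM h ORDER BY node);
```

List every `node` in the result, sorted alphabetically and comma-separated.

Base: (Bearing, tot_qty=1).
Iteration 1: components of {Bearing} -> Bracket = 1*5 = 5, Nut = 1*4 = 4.
Iteration 2: components of {Bracket,Nut} -> Gear = 4*3 = 12.
Iteration 3: no further components; recursion stops.

Bearing, Bracket, Gear, Nut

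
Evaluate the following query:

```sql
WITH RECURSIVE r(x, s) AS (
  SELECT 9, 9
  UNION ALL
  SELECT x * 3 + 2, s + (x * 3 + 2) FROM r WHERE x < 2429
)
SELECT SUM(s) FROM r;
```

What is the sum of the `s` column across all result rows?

5409

Base: x=9, s=9.
Iteration 1: 9 < 2429 holds -> x = 9 * 3 + 2 = 29, s = 9 + 29 = 38.
Iteration 2: 29 < 2429 holds -> x = 29 * 3 + 2 = 89, s = 38 + 89 = 127.
Iteration 3: 89 < 2429 holds -> x = 89 * 3 + 2 = 269, s = 127 + 269 = 396.
Iteration 4: 269 < 2429 holds -> x = 269 * 3 + 2 = 809, s = 396 + 809 = 1205.
Iteration 5: 809 < 2429 holds -> x = 809 * 3 + 2 = 2429, s = 1205 + 2429 = 3634.
Iteration 6: 2429 < 2429 fails; recursion stops.
SUM(s) = 9 + 38 + 127 + 396 + 1205 + 3634 = 5409.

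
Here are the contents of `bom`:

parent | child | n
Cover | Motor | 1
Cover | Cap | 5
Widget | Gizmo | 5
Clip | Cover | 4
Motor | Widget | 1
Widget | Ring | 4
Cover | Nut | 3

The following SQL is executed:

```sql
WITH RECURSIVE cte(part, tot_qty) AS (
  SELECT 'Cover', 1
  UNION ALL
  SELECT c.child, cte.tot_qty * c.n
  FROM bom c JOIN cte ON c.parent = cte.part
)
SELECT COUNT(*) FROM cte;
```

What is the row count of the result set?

Base: (Cover, tot_qty=1).
Iteration 1: components of {Cover} -> Cap = 1*5 = 5, Motor = 1*1 = 1, Nut = 1*3 = 3.
Iteration 2: components of {Cap,Motor,Nut} -> Widget = 1*1 = 1.
Iteration 3: components of {Widget} -> Gizmo = 1*5 = 5, Ring = 1*4 = 4.
Iteration 4: no further components; recursion stops.
Total rows emitted: 7.

7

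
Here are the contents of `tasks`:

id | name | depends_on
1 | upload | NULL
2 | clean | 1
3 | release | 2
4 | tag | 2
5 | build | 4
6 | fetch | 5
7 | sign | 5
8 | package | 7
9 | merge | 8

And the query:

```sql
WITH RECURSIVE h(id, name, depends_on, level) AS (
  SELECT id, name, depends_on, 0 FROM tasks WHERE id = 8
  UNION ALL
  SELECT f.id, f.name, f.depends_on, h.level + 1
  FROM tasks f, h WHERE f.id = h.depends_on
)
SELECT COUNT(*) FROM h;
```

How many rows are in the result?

6

Base: id=8 (package), depends_on=7, level 0.
Iteration 1: join on id=7 -> sign (id 7, depends_on=5, level 1).
Iteration 2: join on id=5 -> build (id 5, depends_on=4, level 2).
Iteration 3: join on id=4 -> tag (id 4, depends_on=2, level 3).
Iteration 4: join on id=2 -> clean (id 2, depends_on=1, level 4).
Iteration 5: join on id=1 -> upload (id 1, depends_on=NULL, level 5).
Iteration 6: depends_on is NULL; no match; recursion stops.
Total rows emitted: 6.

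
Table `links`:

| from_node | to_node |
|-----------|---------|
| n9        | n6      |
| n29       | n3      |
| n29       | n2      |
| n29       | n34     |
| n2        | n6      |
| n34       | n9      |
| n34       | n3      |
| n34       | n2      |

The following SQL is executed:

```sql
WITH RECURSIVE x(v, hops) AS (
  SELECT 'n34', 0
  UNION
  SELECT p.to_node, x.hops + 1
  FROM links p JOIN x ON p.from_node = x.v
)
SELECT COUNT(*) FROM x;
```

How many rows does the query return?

Base: (n34, hops=0).
Iteration 1: edges from {n34} -> (n2, hops=1), (n3, hops=1), (n9, hops=1).
Iteration 2: edges from {n2,n3,n9} -> (n6, hops=2). [UNION drops 1 duplicate row(s)]
Iteration 3: no outgoing edges from {n6}; recursion stops.
Total rows emitted: 5.

5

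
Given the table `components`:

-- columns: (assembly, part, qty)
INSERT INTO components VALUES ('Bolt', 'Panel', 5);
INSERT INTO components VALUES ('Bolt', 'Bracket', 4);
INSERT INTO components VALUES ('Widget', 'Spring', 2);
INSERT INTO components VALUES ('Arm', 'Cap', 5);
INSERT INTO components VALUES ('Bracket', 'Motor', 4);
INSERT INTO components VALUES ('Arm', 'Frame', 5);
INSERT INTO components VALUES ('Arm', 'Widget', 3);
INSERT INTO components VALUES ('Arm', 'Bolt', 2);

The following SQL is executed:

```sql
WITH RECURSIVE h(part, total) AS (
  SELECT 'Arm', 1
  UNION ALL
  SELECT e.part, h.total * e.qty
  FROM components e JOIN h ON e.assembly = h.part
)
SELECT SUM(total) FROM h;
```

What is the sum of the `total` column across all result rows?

72

Base: (Arm, total=1).
Iteration 1: components of {Arm} -> Bolt = 1*2 = 2, Cap = 1*5 = 5, Frame = 1*5 = 5, Widget = 1*3 = 3.
Iteration 2: components of {Bolt,Cap,Frame,Widget} -> Bracket = 2*4 = 8, Panel = 2*5 = 10, Spring = 3*2 = 6.
Iteration 3: components of {Bracket,Panel,Spring} -> Motor = 8*4 = 32.
Iteration 4: no further components; recursion stops.
SUM(total) = 1 + 3 + 5 + 2 + 5 + 6 + 8 + 10 + 32 = 72.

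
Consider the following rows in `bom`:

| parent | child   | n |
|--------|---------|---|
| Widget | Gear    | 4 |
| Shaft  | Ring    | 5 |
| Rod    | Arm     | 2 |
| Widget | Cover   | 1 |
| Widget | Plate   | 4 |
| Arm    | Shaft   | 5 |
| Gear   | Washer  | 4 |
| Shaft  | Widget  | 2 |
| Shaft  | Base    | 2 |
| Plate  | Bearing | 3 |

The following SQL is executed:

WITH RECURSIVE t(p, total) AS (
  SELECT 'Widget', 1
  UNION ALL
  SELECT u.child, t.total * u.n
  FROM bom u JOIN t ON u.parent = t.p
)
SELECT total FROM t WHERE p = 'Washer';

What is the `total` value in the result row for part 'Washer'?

16

Base: (Widget, total=1).
Iteration 1: components of {Widget} -> Cover = 1*1 = 1, Gear = 1*4 = 4, Plate = 1*4 = 4.
Iteration 2: components of {Cover,Gear,Plate} -> Bearing = 4*3 = 12, Washer = 4*4 = 16.
Iteration 3: no further components; recursion stops.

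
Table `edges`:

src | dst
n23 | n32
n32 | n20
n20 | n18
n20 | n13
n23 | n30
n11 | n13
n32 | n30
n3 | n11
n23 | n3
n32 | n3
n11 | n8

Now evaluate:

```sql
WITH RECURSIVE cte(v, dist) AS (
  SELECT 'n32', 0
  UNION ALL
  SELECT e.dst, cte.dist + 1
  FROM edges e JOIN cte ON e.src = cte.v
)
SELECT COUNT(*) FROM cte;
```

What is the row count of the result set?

Base: (n32, dist=0).
Iteration 1: edges from {n32} -> (n20, dist=1), (n3, dist=1), (n30, dist=1).
Iteration 2: edges from {n20,n3,n30} -> (n11, dist=2), (n13, dist=2), (n18, dist=2).
Iteration 3: edges from {n11,n13,n18} -> (n13, dist=3), (n8, dist=3).
Iteration 4: no outgoing edges from {n13,n8}; recursion stops.
Total rows emitted: 9.

9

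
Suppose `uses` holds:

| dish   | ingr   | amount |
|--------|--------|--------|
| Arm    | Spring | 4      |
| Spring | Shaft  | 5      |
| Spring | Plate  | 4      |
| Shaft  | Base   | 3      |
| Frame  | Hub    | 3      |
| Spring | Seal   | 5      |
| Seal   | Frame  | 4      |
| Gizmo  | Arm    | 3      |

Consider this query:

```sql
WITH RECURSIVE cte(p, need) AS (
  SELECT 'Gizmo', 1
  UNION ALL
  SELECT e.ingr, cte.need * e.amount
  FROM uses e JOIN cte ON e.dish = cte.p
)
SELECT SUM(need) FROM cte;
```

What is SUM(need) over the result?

1324

Base: (Gizmo, need=1).
Iteration 1: components of {Gizmo} -> Arm = 1*3 = 3.
Iteration 2: components of {Arm} -> Spring = 3*4 = 12.
Iteration 3: components of {Spring} -> Plate = 12*4 = 48, Seal = 12*5 = 60, Shaft = 12*5 = 60.
Iteration 4: components of {Plate,Seal,Shaft} -> Base = 60*3 = 180, Frame = 60*4 = 240.
Iteration 5: components of {Base,Frame} -> Hub = 240*3 = 720.
Iteration 6: no further components; recursion stops.
SUM(need) = 1 + 3 + 12 + 48 + 60 + 60 + 240 + 180 + 720 = 1324.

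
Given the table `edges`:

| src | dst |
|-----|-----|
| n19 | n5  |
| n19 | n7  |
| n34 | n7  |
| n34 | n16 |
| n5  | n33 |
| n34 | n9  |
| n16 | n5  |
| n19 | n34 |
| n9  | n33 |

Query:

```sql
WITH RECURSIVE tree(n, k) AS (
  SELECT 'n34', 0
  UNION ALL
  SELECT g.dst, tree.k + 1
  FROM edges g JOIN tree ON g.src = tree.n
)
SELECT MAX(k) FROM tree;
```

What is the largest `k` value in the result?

Base: (n34, k=0).
Iteration 1: edges from {n34} -> (n16, k=1), (n7, k=1), (n9, k=1).
Iteration 2: edges from {n16,n7,n9} -> (n33, k=2), (n5, k=2).
Iteration 3: edges from {n33,n5} -> (n33, k=3).
Iteration 4: no outgoing edges from {n33}; recursion stops.
k values: 0, 1, 1, 1, 2, 2, 3; the maximum is 3.

3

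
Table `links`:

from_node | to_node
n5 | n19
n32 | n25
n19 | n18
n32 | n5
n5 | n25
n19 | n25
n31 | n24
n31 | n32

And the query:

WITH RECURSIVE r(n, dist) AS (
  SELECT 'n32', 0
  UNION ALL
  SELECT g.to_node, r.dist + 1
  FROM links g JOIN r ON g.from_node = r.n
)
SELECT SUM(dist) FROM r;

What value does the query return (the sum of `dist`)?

12

Base: (n32, dist=0).
Iteration 1: edges from {n32} -> (n25, dist=1), (n5, dist=1).
Iteration 2: edges from {n25,n5} -> (n19, dist=2), (n25, dist=2).
Iteration 3: edges from {n19,n25} -> (n18, dist=3), (n25, dist=3).
Iteration 4: no outgoing edges from {n18,n25}; recursion stops.
SUM(dist) = 0 + 1 + 1 + 2 + 2 + 3 + 3 = 12.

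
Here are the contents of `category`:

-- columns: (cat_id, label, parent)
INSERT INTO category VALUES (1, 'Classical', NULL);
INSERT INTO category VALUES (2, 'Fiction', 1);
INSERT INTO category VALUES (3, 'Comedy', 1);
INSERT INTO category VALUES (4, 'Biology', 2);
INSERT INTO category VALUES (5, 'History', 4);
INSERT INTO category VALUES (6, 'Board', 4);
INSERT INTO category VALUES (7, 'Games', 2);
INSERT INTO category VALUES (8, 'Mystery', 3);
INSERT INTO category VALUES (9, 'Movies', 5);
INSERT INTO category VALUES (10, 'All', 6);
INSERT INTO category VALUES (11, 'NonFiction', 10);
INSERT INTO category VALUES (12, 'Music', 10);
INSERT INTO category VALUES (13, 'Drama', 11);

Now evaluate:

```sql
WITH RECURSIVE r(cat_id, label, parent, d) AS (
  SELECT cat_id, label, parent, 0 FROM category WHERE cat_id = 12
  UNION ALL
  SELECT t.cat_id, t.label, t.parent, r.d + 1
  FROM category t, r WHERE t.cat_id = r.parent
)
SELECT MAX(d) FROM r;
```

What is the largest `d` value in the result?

5

Base: cat_id=12 (Music), parent=10, d 0.
Iteration 1: join on cat_id=10 -> All (id 10, parent=6, d 1).
Iteration 2: join on cat_id=6 -> Board (id 6, parent=4, d 2).
Iteration 3: join on cat_id=4 -> Biology (id 4, parent=2, d 3).
Iteration 4: join on cat_id=2 -> Fiction (id 2, parent=1, d 4).
Iteration 5: join on cat_id=1 -> Classical (id 1, parent=NULL, d 5).
Iteration 6: parent is NULL; no match; recursion stops.
d values: 0, 1, 2, 3, 4, 5; the maximum is 5.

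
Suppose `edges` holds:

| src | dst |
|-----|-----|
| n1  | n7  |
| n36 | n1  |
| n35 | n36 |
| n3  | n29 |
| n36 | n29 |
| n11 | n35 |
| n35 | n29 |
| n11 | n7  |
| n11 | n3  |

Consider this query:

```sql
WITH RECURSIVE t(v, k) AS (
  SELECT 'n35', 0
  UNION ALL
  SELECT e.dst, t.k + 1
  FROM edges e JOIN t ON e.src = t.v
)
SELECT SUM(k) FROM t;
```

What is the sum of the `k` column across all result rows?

Base: (n35, k=0).
Iteration 1: edges from {n35} -> (n29, k=1), (n36, k=1).
Iteration 2: edges from {n29,n36} -> (n1, k=2), (n29, k=2).
Iteration 3: edges from {n1,n29} -> (n7, k=3).
Iteration 4: no outgoing edges from {n7}; recursion stops.
SUM(k) = 0 + 1 + 1 + 2 + 2 + 3 = 9.

9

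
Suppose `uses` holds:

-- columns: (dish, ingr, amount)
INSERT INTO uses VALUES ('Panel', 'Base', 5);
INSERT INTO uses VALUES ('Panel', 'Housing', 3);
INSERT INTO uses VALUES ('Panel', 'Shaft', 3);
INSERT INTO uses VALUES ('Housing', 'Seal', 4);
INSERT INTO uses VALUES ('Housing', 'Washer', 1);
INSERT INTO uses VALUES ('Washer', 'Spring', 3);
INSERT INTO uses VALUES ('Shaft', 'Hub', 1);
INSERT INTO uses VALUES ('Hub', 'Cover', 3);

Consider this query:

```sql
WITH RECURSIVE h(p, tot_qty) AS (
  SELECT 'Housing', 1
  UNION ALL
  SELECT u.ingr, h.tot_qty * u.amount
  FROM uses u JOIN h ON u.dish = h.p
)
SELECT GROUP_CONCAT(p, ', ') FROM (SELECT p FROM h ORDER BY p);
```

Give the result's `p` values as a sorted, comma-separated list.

Housing, Seal, Spring, Washer

Base: (Housing, tot_qty=1).
Iteration 1: components of {Housing} -> Seal = 1*4 = 4, Washer = 1*1 = 1.
Iteration 2: components of {Seal,Washer} -> Spring = 1*3 = 3.
Iteration 3: no further components; recursion stops.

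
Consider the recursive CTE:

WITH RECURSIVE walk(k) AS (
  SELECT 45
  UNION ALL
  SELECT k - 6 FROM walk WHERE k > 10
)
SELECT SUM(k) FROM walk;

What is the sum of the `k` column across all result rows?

189

Base: k=45.
Iteration 1: 45 > 10 holds -> k = 45 - 6 = 39.
Iteration 2: 39 > 10 holds -> k = 39 - 6 = 33.
Iteration 3: 33 > 10 holds -> k = 33 - 6 = 27.
Iteration 4: 27 > 10 holds -> k = 27 - 6 = 21.
Iteration 5: 21 > 10 holds -> k = 21 - 6 = 15.
Iteration 6: 15 > 10 holds -> k = 15 - 6 = 9.
Iteration 7: 9 > 10 fails; recursion stops.
SUM(k) = 45 + 39 + 33 + 27 + 21 + 15 + 9 = 189.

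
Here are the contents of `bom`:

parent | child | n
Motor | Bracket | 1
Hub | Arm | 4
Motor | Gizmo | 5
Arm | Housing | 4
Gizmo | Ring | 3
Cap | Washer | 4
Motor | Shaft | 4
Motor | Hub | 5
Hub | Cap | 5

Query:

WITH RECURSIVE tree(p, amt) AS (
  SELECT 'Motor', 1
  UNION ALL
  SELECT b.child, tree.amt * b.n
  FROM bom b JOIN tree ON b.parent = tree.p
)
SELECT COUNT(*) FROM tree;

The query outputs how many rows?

Base: (Motor, amt=1).
Iteration 1: components of {Motor} -> Bracket = 1*1 = 1, Gizmo = 1*5 = 5, Hub = 1*5 = 5, Shaft = 1*4 = 4.
Iteration 2: components of {Bracket,Gizmo,Hub,Shaft} -> Arm = 5*4 = 20, Cap = 5*5 = 25, Ring = 5*3 = 15.
Iteration 3: components of {Arm,Cap,Ring} -> Housing = 20*4 = 80, Washer = 25*4 = 100.
Iteration 4: no further components; recursion stops.
Total rows emitted: 10.

10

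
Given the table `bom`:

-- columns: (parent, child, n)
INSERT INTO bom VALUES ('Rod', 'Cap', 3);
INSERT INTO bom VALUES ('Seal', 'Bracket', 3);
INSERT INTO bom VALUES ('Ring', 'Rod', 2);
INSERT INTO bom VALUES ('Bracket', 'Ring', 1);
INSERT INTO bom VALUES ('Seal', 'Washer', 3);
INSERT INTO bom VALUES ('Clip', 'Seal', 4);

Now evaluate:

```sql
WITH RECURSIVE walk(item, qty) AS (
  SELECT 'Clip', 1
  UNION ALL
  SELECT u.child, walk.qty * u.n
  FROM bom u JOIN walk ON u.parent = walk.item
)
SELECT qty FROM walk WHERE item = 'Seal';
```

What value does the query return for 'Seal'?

4

Base: (Clip, qty=1).
Iteration 1: components of {Clip} -> Seal = 1*4 = 4.
Iteration 2: components of {Seal} -> Bracket = 4*3 = 12, Washer = 4*3 = 12.
Iteration 3: components of {Bracket,Washer} -> Ring = 12*1 = 12.
Iteration 4: components of {Ring} -> Rod = 12*2 = 24.
Iteration 5: components of {Rod} -> Cap = 24*3 = 72.
Iteration 6: no further components; recursion stops.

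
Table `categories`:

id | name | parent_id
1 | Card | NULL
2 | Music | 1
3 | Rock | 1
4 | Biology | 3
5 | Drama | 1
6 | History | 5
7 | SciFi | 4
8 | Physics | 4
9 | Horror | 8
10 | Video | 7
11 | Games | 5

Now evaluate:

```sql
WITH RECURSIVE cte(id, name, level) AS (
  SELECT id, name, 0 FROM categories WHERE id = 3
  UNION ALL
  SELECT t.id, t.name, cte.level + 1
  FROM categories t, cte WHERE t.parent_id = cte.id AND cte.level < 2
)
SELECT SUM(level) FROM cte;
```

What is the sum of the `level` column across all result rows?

Base: id=3 (Rock) at level 0.
Iteration 1: rows with parent_id in {3} -> Biology (id 4, level 1).
Iteration 2: rows with parent_id in {4} -> SciFi (id 7, level 2), Physics (id 8, level 2).
Iteration 3: level < 2 fails for all current rows; recursion stops.
SUM(level) = 0 + 1 + 2 + 2 = 5.

5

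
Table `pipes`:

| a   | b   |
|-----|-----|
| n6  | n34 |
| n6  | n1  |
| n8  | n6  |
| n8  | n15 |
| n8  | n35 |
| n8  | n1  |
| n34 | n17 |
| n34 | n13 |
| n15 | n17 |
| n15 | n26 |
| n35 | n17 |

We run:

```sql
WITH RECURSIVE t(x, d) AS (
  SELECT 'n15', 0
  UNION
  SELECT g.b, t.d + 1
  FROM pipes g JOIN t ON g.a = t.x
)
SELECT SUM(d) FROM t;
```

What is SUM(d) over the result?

Base: (n15, d=0).
Iteration 1: edges from {n15} -> (n17, d=1), (n26, d=1).
Iteration 2: no outgoing edges from {n17,n26}; recursion stops.
SUM(d) = 0 + 1 + 1 = 2.

2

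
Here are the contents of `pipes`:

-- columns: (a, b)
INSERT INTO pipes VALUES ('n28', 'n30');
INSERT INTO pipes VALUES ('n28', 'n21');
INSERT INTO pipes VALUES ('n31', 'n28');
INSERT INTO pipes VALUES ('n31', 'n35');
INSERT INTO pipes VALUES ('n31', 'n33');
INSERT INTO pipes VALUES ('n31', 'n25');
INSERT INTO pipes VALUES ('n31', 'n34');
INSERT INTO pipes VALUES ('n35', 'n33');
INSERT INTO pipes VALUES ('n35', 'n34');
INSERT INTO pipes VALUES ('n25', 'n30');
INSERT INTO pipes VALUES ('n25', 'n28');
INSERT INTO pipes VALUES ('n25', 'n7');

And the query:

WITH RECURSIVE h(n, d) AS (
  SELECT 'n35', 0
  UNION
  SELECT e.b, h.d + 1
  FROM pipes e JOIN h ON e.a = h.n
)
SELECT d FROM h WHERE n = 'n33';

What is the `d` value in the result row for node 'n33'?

1

Base: (n35, d=0).
Iteration 1: edges from {n35} -> (n33, d=1), (n34, d=1).
Iteration 2: no outgoing edges from {n33,n34}; recursion stops.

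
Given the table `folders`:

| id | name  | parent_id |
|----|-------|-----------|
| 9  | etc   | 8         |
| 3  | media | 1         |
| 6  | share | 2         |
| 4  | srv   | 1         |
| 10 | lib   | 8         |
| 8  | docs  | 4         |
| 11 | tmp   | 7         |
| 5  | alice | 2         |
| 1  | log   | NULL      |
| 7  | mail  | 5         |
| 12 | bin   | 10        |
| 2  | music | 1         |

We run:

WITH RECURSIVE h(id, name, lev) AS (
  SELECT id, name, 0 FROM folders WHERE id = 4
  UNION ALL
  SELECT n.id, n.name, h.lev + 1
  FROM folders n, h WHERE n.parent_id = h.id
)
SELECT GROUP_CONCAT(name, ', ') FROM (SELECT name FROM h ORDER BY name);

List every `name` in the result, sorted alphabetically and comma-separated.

Base: id=4 (srv) at lev 0.
Iteration 1: rows with parent_id in {4} -> docs (id 8, lev 1).
Iteration 2: rows with parent_id in {8} -> etc (id 9, lev 2), lib (id 10, lev 2).
Iteration 3: rows with parent_id in {9,10} -> bin (id 12, lev 3).
Iteration 4: no rows with parent_id in {12}; recursion stops.

bin, docs, etc, lib, srv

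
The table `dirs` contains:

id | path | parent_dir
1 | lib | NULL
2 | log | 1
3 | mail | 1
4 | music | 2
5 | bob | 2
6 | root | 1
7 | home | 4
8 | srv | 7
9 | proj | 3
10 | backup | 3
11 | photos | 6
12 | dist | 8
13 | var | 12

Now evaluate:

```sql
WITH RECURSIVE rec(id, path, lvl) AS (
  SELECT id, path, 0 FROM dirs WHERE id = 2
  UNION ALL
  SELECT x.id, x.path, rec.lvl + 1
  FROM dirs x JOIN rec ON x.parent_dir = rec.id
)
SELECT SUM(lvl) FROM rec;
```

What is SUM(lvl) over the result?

16

Base: id=2 (log) at lvl 0.
Iteration 1: rows with parent_dir in {2} -> music (id 4, lvl 1), bob (id 5, lvl 1).
Iteration 2: rows with parent_dir in {4,5} -> home (id 7, lvl 2).
Iteration 3: rows with parent_dir in {7} -> srv (id 8, lvl 3).
Iteration 4: rows with parent_dir in {8} -> dist (id 12, lvl 4).
Iteration 5: rows with parent_dir in {12} -> var (id 13, lvl 5).
Iteration 6: no rows with parent_dir in {13}; recursion stops.
SUM(lvl) = 0 + 1 + 1 + 2 + 3 + 4 + 5 = 16.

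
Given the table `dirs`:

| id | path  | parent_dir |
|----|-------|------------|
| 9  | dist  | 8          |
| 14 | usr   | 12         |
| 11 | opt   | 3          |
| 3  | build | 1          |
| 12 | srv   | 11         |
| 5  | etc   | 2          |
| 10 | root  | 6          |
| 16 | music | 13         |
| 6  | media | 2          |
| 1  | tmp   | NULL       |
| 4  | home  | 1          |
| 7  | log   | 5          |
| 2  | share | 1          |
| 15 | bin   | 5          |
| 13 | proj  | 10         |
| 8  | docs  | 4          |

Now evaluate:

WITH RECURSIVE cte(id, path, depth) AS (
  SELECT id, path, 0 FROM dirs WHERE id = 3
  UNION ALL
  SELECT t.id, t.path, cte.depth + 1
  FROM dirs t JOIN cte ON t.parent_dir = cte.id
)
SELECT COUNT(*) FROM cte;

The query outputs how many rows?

Base: id=3 (build) at depth 0.
Iteration 1: rows with parent_dir in {3} -> opt (id 11, depth 1).
Iteration 2: rows with parent_dir in {11} -> srv (id 12, depth 2).
Iteration 3: rows with parent_dir in {12} -> usr (id 14, depth 3).
Iteration 4: no rows with parent_dir in {14}; recursion stops.
Total rows emitted: 4.

4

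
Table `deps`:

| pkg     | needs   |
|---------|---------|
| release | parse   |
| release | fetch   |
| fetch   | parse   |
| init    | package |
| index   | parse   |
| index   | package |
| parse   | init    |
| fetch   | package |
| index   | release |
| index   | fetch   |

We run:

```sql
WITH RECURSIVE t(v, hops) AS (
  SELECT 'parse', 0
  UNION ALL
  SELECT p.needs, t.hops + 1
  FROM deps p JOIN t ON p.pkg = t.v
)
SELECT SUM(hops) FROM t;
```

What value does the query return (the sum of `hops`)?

Base: (parse, hops=0).
Iteration 1: edges from {parse} -> (init, hops=1).
Iteration 2: edges from {init} -> (package, hops=2).
Iteration 3: no outgoing edges from {package}; recursion stops.
SUM(hops) = 0 + 1 + 2 = 3.

3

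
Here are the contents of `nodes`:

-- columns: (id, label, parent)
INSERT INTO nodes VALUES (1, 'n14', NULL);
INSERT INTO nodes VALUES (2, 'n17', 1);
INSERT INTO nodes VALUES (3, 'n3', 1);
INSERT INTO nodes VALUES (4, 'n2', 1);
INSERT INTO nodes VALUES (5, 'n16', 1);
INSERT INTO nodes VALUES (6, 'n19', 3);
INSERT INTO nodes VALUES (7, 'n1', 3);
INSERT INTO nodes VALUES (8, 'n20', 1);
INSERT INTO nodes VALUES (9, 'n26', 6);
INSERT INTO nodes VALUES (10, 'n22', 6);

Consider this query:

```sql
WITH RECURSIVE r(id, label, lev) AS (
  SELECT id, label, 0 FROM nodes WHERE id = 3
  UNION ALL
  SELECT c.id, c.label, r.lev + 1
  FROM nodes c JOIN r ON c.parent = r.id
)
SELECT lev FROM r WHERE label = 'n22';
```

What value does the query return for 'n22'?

2

Base: id=3 (n3) at lev 0.
Iteration 1: rows with parent in {3} -> n19 (id 6, lev 1), n1 (id 7, lev 1).
Iteration 2: rows with parent in {6,7} -> n26 (id 9, lev 2), n22 (id 10, lev 2).
Iteration 3: no rows with parent in {9,10}; recursion stops.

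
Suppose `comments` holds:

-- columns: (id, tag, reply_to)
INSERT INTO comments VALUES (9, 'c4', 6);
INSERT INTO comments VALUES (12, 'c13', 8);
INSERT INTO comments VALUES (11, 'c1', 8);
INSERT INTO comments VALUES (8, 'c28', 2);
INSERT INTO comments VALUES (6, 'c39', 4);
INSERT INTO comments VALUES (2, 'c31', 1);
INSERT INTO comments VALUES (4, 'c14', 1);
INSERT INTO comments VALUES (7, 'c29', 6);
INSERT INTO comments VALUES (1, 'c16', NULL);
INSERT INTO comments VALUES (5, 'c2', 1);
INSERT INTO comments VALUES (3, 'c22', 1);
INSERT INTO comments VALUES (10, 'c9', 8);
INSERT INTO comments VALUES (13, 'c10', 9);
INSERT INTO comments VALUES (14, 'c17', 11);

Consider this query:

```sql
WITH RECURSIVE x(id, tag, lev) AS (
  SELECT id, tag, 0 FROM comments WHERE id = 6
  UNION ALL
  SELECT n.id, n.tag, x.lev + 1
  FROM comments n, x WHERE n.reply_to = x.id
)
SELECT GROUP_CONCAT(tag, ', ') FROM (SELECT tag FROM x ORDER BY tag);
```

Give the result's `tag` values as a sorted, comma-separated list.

Base: id=6 (c39) at lev 0.
Iteration 1: rows with reply_to in {6} -> c29 (id 7, lev 1), c4 (id 9, lev 1).
Iteration 2: rows with reply_to in {7,9} -> c10 (id 13, lev 2).
Iteration 3: no rows with reply_to in {13}; recursion stops.

c10, c29, c39, c4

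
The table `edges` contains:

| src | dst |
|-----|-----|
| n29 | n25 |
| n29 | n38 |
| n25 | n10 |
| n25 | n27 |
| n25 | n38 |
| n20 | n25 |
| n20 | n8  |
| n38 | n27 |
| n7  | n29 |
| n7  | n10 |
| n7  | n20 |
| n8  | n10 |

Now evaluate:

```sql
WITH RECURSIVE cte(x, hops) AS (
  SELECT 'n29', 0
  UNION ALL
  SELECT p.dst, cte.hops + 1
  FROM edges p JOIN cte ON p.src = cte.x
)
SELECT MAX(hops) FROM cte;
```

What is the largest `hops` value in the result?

Base: (n29, hops=0).
Iteration 1: edges from {n29} -> (n25, hops=1), (n38, hops=1).
Iteration 2: edges from {n25,n38} -> (n10, hops=2), (n27, hops=2) x2, (n38, hops=2). [UNION ALL keeps all 4 new rows, including repeats]
Iteration 3: edges from {n10,n27,n38} -> (n27, hops=3).
Iteration 4: no outgoing edges from {n27}; recursion stops.
hops values: 0, 1, 1, 2, 2, 2, 2, 3; the maximum is 3.

3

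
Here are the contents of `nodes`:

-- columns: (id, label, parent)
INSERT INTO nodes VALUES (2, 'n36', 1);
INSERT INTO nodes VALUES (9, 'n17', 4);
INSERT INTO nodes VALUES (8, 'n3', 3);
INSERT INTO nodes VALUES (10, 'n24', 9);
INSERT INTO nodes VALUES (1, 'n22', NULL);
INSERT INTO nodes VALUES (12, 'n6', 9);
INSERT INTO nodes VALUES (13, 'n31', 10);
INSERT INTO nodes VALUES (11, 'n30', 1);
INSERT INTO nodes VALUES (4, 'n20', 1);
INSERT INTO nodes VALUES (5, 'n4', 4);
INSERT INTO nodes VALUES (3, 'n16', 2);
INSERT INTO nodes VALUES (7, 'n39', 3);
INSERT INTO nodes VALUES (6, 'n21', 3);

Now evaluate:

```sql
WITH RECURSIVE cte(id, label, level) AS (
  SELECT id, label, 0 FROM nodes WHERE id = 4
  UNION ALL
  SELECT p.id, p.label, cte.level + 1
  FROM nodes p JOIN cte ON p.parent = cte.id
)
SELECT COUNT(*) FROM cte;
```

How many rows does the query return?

6

Base: id=4 (n20) at level 0.
Iteration 1: rows with parent in {4} -> n4 (id 5, level 1), n17 (id 9, level 1).
Iteration 2: rows with parent in {5,9} -> n24 (id 10, level 2), n6 (id 12, level 2).
Iteration 3: rows with parent in {10,12} -> n31 (id 13, level 3).
Iteration 4: no rows with parent in {13}; recursion stops.
Total rows emitted: 6.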